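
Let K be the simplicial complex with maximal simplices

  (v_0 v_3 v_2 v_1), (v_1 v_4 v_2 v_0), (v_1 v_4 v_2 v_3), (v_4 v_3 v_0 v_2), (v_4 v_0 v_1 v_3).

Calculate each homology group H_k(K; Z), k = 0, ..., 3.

H_0 = Z,  H_1 = 0,  H_2 = 0,  H_3 = Z.

Take the total order v_0 < v_1 < v_2 < v_3 < v_4 on the vertex set. Then K (dimension 3) consists of the simplices:

  0-simplices (5): [v_0], [v_1], [v_2], [v_3], [v_4]
  1-simplices (10): [v_0,v_1], [v_0,v_2], [v_0,v_3], [v_0,v_4], [v_1,v_2], [v_1,v_3], [v_1,v_4], [v_2,v_3], [v_2,v_4], [v_3,v_4]
  2-simplices (10): [v_0,v_1,v_2], [v_0,v_1,v_3], [v_0,v_1,v_4], [v_0,v_2,v_3], [v_0,v_2,v_4], [v_0,v_3,v_4], [v_1,v_2,v_3], [v_1,v_2,v_4], [v_1,v_3,v_4], [v_2,v_3,v_4]
  3-simplices (5): [v_0,v_1,v_2,v_3], [v_0,v_1,v_2,v_4], [v_0,v_1,v_3,v_4], [v_0,v_2,v_3,v_4], [v_1,v_2,v_3,v_4]

giving chain groups C_0 ≅ Z^5, C_1 ≅ Z^10, C_2 ≅ Z^10, C_3 ≅ Z^5.

Boundary ∂_1: C_1 → C_0 sends each edge [p,q] (with p < q) to q − p.
The resulting 5×10 matrix has rank 4, and its Smith normal form has invariant factors (1,1,1,1).

∂_2: C_2 → C_1 acts by ∂[p,q,r] = [q,r] − [p,r] + [p,q]. For instance
  ∂[v_1,v_2,v_3] = [v_2,v_3] − [v_1,v_3] + [v_1,v_2],
  ∂[v_1,v_3,v_4] = [v_3,v_4] − [v_1,v_4] + [v_1,v_3].
The resulting 10×10 matrix has rank 6, and its Smith normal form has invariant factors (1,1,1,1,1,1).

Boundary ∂_3: C_3 → C_2 sends each 3-simplex σ to the alternating sum Σ_i (−1)^i (σ with its i-th vertex removed). For instance
  ∂[v_0,v_1,v_3,v_4] = [v_1,v_3,v_4] − [v_0,v_3,v_4] + [v_0,v_1,v_4] − [v_0,v_1,v_3],
  ∂[v_0,v_1,v_2,v_4] = [v_1,v_2,v_4] − [v_0,v_2,v_4] + [v_0,v_1,v_4] − [v_0,v_1,v_2].
The resulting 10×5 matrix has rank 4, and its Smith normal form has invariant factors (1,1,1,1).

Computing H_k = (kernel of ∂_k) / (image of ∂_{k+1}):

  H_0: rank C_0 − rank ∂_1 = 5 − 4 = 1, and the invariant factors of ∂_1 are all 1, so H_0 = Z.
  H_1: rank ker ∂_1 − rank ∂_2 = (10 − 4) − 6 = 0, and the invariant factors of ∂_2 are all 1, so H_1 = 0.
  H_2: rank ker ∂_2 − rank ∂_3 = (10 − 6) − 4 = 0, and the invariant factors of ∂_3 are all 1, so H_2 = 0.
  H_3: rank ker ∂_3 − rank ∂_4 = (5 − 4) − 0 = 1, and there is no ∂_4, so H_3 = Z.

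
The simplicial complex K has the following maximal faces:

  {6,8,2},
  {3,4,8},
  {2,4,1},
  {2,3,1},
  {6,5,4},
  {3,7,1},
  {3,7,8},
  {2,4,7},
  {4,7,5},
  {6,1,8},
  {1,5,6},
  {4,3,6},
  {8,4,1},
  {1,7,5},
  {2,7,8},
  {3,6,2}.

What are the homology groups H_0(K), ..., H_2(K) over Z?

Order the vertices as 1 < 2 < 3 < 4 < 5 < 6 < 7 < 8. Listing each simplex with vertices in this order, K has dimension 2 with simplices:

  0-simplices (8): [1], [2], [3], [4], [5], [6], [7], [8]
  1-simplices (24): (24 of them)
  2-simplices (16): [1,2,3], [1,2,4], [1,3,7], [1,4,8], [1,5,6], [1,5,7], [1,6,8], [2,3,6], [2,4,7], [2,6,8], [2,7,8], [3,4,6], [3,4,8], [3,7,8], [4,5,6], [4,5,7]

Hence C_0 ≅ Z^8, C_1 ≅ Z^24, C_2 ≅ Z^16.

Boundary ∂_1: C_1 → C_0 sends each edge [p,q] (with p < q) to q − p.
The resulting 8×24 matrix has rank 7, and its Smith normal form has invariant factors (1,1,1,1,1,1,1).

∂_2: C_2 → C_1 sends each 2-simplex [p,q,r] to [q,r] − [p,r] + [p,q]. For instance
  ∂[1,6,8] = [6,8] − [1,8] + [1,6],
  ∂[3,4,6] = [4,6] − [3,6] + [3,4].
The resulting 24×16 matrix has rank 15, and its Smith normal form has invariant factors (1,1,1,1,1,1,1,1,1,1,1,1,1,1,1).

Computing H_k = (kernel of ∂_k) / (image of ∂_{k+1}):

  H_0: rank C_0 − rank ∂_1 = 8 − 7 = 1, and the invariant factors of ∂_1 are all 1, so H_0 ≅ Z.
  H_1: rank ker ∂_1 − rank ∂_2 = (24 − 7) − 15 = 2, and the invariant factors of ∂_2 are all 1, so H_1 ≅ Z^2.
  H_2: rank ker ∂_2 − rank ∂_3 = (16 − 15) − 0 = 1, and there is no ∂_3, so H_2 ≅ Z.

As a check, the Euler characteristic is 8 − 24 + 16 = 0, which agrees with 1 − 2 + 1 = 0.

H_0 = Z,  H_1 = Z^2,  H_2 = Z.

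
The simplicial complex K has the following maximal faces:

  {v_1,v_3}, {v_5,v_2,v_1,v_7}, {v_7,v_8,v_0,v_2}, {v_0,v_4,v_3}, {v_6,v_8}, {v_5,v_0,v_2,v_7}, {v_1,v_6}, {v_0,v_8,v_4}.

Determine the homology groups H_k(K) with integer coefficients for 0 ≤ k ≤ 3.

H_0 = Z,  H_1 = Z^2,  H_2 = 0,  H_3 = 0.

Fix the vertex order v_0 < v_1 < v_2 < v_3 < v_4 < v_5 < v_6 < v_7 < v_8 and write every simplex with vertices in increasing order. Then dim K = 3 and the simplices of K are:

  0-simplices (9): [v_0], [v_1], [v_2], [v_3], [v_4], [v_5], [v_6], [v_7], [v_8]
  1-simplices (19): (19 of them)
  2-simplices (12): (12 of them)
  3-simplices (3): [v_0,v_2,v_5,v_7], [v_0,v_2,v_7,v_8], [v_1,v_2,v_5,v_7]

giving chain groups C_0 ≅ Z^9, C_1 ≅ Z^19, C_2 ≅ Z^12, C_3 ≅ Z^3.

The boundary map ∂_1: C_1 → C_0 maps an edge to its endpoints' difference, ∂[p,q] = q − p. For instance
  ∂[v_0,v_8] = [v_8] − [v_0].
This gives a 9×19 integer matrix of rank 8; reducing to Smith normal form yields diagonal entries (1,1,1,1,1,1,1,1).

The boundary map ∂_2: C_2 → C_1 acts by ∂[p,q,r] = [q,r] − [p,r] + [p,q]. For instance
  ∂[v_0,v_5,v_7] = [v_5,v_7] − [v_0,v_7] + [v_0,v_5],
  ∂[v_1,v_2,v_7] = [v_2,v_7] − [v_1,v_7] + [v_1,v_2].
The 19×12 boundary matrix has rank 9 and Smith normal form diag(1,1,1,1,1,1,1,1,1).

The boundary map ∂_3: C_3 → C_2 sends each 3-simplex σ to the alternating sum Σ_i (−1)^i (σ with its i-th vertex removed). For instance
  ∂[v_1,v_2,v_5,v_7] = [v_2,v_5,v_7] − [v_1,v_5,v_7] + [v_1,v_2,v_7] − [v_1,v_2,v_5],
  ∂[v_0,v_2,v_5,v_7] = [v_2,v_5,v_7] − [v_0,v_5,v_7] + [v_0,v_2,v_7] − [v_0,v_2,v_5].
As a 12×3 matrix over Z this has rank 3, with invariant factors (1,1,1).

Reading off H_k = ker ∂_k / im ∂_{k+1}:

  H_0: rank C_0 − rank ∂_1 = 9 − 8 = 1, and the invariant factors of ∂_1 are all 1, so H_0 = Z.
  H_1: rank ker ∂_1 − rank ∂_2 = (19 − 8) − 9 = 2, and the invariant factors of ∂_2 are all 1, so H_1 = Z^2.
  H_2: rank ker ∂_2 − rank ∂_3 = (12 − 9) − 3 = 0, and the invariant factors of ∂_3 are all 1, so H_2 = 0.
  H_3: rank ker ∂_3 − rank ∂_4 = (3 − 3) − 0 = 0, and there is no ∂_4, so H_3 = 0.

As a check, the Euler characteristic is 9 − 19 + 12 − 3 = -1, which agrees with 1 − 2 + 0 − 0 = -1.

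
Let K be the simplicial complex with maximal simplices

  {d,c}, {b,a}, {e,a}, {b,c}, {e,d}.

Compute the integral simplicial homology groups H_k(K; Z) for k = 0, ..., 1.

Take the total order a < b < c < d < e on the vertex set. Then K (dimension 1) consists of the simplices:

  0-simplices (5): a, b, c, d, e
  1-simplices (5): ab, ae, bc, cd, de

Hence C_0 ≅ Z^5, C_1 ≅ Z^5.

∂_1: C_1 → C_0 maps an edge to its endpoints' difference, ∂[p,q] = q − p.
The 5×5 boundary matrix has rank 4 and Smith normal form diag(1,1,1,1).

Reading off H_k = ker ∂_k / im ∂_{k+1}:

  H_0: rank C_0 − rank ∂_1 = 5 − 4 = 1, and the invariant factors of ∂_1 are all 1, so H_0 = Z.
  H_1: rank ker ∂_1 − rank ∂_2 = (5 − 4) − 0 = 1, and there is no ∂_2, so H_1 = Z.

H_0 ≅ Z,  H_1 ≅ Z.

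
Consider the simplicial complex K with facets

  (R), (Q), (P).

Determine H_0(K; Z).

K has 3 vertices.
rank ∂_0 = 0, rank ∂_1 = 0 ⇒ b_0 = 3 − 0 − 0 = 3. So H_0 ≅ Z^3.

H_0 ≅ Z^3.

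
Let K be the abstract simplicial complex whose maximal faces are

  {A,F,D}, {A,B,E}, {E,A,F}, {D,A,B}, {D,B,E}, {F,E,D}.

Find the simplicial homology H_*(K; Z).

Take the total order A < B < D < E < F on the vertex set. Then K (dimension 2) consists of the simplices:

  0-simplices (5): A, B, D, E, F
  1-simplices (9): AB, AD, AE, AF, BD, BE, DE, DF, EF
  2-simplices (6): ABD, ABE, ADF, AEF, BDE, DEF

giving chain groups C_0 ≅ Z^5, C_1 ≅ Z^9, C_2 ≅ Z^6.

The boundary map ∂_1: C_1 → C_0 sends each edge [p,q] (with p < q) to q − p. For instance
  ∂AF = F − A.
The 5×9 boundary matrix has rank 4 and Smith normal form diag(1,1,1,1).

The boundary map ∂_2: C_2 → C_1 maps a triangle to the signed sum of its edges. For instance
  ∂ADF = DF − AF + AD,
  ∂DEF = EF − DF + DE.
As a 9×6 matrix over Z this has rank 5, with invariant factors (1,1,1,1,1).

Now H_k = ker ∂_k / im ∂_{k+1}, so:

  H_0: rank C_0 − rank ∂_1 = 5 − 4 = 1, and the invariant factors of ∂_1 are all 1, so H_0 = Z.
  H_1: rank ker ∂_1 − rank ∂_2 = (9 − 4) − 5 = 0, and the invariant factors of ∂_2 are all 1, so H_1 = 0.
  H_2: rank ker ∂_2 − rank ∂_3 = (6 − 5) − 0 = 1, and there is no ∂_3, so H_2 = Z.

H_0 = Z,  H_1 = 0,  H_2 = Z.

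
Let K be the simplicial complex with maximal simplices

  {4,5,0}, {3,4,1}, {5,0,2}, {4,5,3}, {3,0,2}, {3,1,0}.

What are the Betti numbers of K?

b_0 = 1, b_1 = 1, b_2 = 0.

K has 6 vertices, 12 edges, 6 triangles.
rank ∂_0 = 0, rank ∂_1 = 5 ⇒ b_0 = 6 − 0 − 5 = 1; all invariant factors of ∂_1 are 1 so no torsion. So H_0 = Z.
rank ∂_1 = 5, rank ∂_2 = 6 ⇒ b_1 = 12 − 5 − 6 = 1; all invariant factors of ∂_2 are 1 so no torsion. So H_1 = Z.
rank ∂_2 = 6, rank ∂_3 = 0 ⇒ b_2 = 6 − 6 − 0 = 0. So H_2 = 0.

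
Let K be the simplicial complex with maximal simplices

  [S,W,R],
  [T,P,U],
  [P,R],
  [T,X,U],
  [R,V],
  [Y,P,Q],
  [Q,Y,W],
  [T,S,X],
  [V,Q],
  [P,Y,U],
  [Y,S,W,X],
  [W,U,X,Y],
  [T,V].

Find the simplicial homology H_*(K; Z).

We work with the vertex ordering P < Q < R < S < T < U < V < W < X < Y. The simplices of K, each written with vertices in increasing order, are:

  0-simplices (10): P, Q, R, S, T, U, V, W, X, Y
  1-simplices (24): PQ, PR, PT, PU, PY, QV, QW, QY, RS, RV, RW, ST, SW, SX, SY, TU, TV, TX, UW, UX, UY, WX, WY, XY
  2-simplices (14): PQY, PTU, PUY, QWY, RSW, STX, SWX, SWY, SXY, TUX, UWX, UWY, UXY, WXY
  3-simplices (2): SWXY, UWXY

Hence C_0 ≅ Z^10, C_1 ≅ Z^24, C_2 ≅ Z^14, C_3 ≅ Z^2.

Boundary ∂_1: C_1 → C_0 is given by ∂[p,q] = [q] − [p]. For instance
  ∂XY = Y − X.
The 10×24 boundary matrix has rank 9 and Smith normal form diag(1,1,1,1,1,1,1,1,1).

Boundary ∂_2: C_2 → C_1 sends each 2-simplex [p,q,r] to [q,r] − [p,r] + [p,q]. For instance
  ∂TUX = UX − TX + TU,
  ∂PTU = TU − PU + PT.
The resulting 24×14 matrix has rank 12, and its Smith normal form has invariant factors (1,1,1,1,1,1,1,1,1,1,1,1).

The boundary map ∂_3: C_3 → C_2 sends each 3-simplex σ to the alternating sum Σ_i (−1)^i (σ with its i-th vertex removed). For instance
  ∂SWXY = WXY − SXY + SWY − SWX,
  ∂UWXY = WXY − UXY + UWY − UWX.
The 14×2 boundary matrix has rank 2 and Smith normal form diag(1,1).

From H_k ≅ ker(∂_k) / im(∂_{k+1}) we obtain:

  H_0: rank C_0 − rank ∂_1 = 10 − 9 = 1, and the invariant factors of ∂_1 are all 1, so H_0 = Z.
  H_1: rank ker ∂_1 − rank ∂_2 = (24 − 9) − 12 = 3, and the invariant factors of ∂_2 are all 1, so H_1 = Z^3.
  H_2: rank ker ∂_2 − rank ∂_3 = (14 − 12) − 2 = 0, and the invariant factors of ∂_3 are all 1, so H_2 = 0.
  H_3: rank ker ∂_3 − rank ∂_4 = (2 − 2) − 0 = 0, and there is no ∂_4, so H_3 = 0.

H_0 = Z,  H_1 = Z^3,  H_2 = 0,  H_3 = 0.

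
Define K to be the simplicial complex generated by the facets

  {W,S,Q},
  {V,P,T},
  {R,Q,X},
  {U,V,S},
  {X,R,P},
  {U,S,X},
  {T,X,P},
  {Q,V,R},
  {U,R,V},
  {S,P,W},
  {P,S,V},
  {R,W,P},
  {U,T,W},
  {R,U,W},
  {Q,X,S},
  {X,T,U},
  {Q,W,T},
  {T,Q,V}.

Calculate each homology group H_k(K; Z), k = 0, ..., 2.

Take the total order P < Q < R < S < T < U < V < W < X on the vertex set. Then K (dimension 2) consists of the simplices:

  0-simplices (9): P, Q, R, S, T, U, V, W, X
  1-simplices (27): PR, PS, PT, PV, PW, PX, QR, QS, QT, QV, QW, QX, RU, RV, RW, RX, SU, SV, SW, SX, TU, TV, TW, TX, UV, UW, UX
  2-simplices (18): PRW, PRX, PSV, PSW, PTV, PTX, QRV, QRX, QSW, QSX, QTV, QTW, RUV, RUW, SUV, SUX, TUW, TUX

giving chain groups C_0 ≅ Z^9, C_1 ≅ Z^27, C_2 ≅ Z^18.

The boundary map ∂_1: C_1 → C_0 sends each edge [p,q] (with p < q) to q − p. For instance
  ∂QR = R − Q.
As a 9×27 matrix over Z this has rank 8, with invariant factors (1,1,1,1,1,1,1,1).

The boundary map ∂_2: C_2 → C_1 maps a triangle to the signed sum of its edges. For instance
  ∂SUX = UX − SX + SU,
  ∂PTV = TV − PV + PT.
This gives a 27×18 integer matrix of rank 17; reducing to Smith normal form yields diagonal entries (1,1,1,1,1,1,1,1,1,1,1,1,1,1,1,1,1).

Computing H_k = (kernel of ∂_k) / (image of ∂_{k+1}):

  H_0: rank C_0 − rank ∂_1 = 9 − 8 = 1, and the invariant factors of ∂_1 are all 1, so H_0 ≅ Z.
  H_1: rank ker ∂_1 − rank ∂_2 = (27 − 8) − 17 = 2, and the invariant factors of ∂_2 are all 1, so H_1 ≅ Z^2.
  H_2: rank ker ∂_2 − rank ∂_3 = (18 − 17) − 0 = 1, and there is no ∂_3, so H_2 ≅ Z.

(K is a triangulation of the torus T^2.)

H_0 ≅ Z,  H_1 ≅ Z^2,  H_2 ≅ Z.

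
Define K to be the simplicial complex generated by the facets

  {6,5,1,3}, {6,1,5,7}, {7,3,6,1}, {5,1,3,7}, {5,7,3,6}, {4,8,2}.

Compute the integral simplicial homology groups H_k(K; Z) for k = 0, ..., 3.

Order the vertices as 1 < 2 < 3 < 4 < 5 < 6 < 7 < 8. Listing each simplex with vertices in this order, K has dimension 3 with simplices:

  0-simplices (8): [1], [2], [3], [4], [5], [6], [7], [8]
  1-simplices (13): [1,3], [1,5], [1,6], [1,7], [2,4], [2,8], [3,5], [3,6], [3,7], [4,8], [5,6], [5,7], [6,7]
  2-simplices (11): [1,3,5], [1,3,6], [1,3,7], [1,5,6], [1,5,7], [1,6,7], [2,4,8], [3,5,6], [3,5,7], [3,6,7], [5,6,7]
  3-simplices (5): [1,3,5,6], [1,3,5,7], [1,3,6,7], [1,5,6,7], [3,5,6,7]

so the chain groups are C_0 ≅ Z^8, C_1 ≅ Z^13, C_2 ≅ Z^11, C_3 ≅ Z^5.

∂_1: C_1 → C_0 maps an edge to its endpoints' difference, ∂[p,q] = q − p.
The resulting 8×13 matrix has rank 6, and its Smith normal form has invariant factors (1,1,1,1,1,1).

∂_2: C_2 → C_1 acts by ∂[p,q,r] = [q,r] − [p,r] + [p,q]. For instance
  ∂[1,6,7] = [6,7] − [1,7] + [1,6],
  ∂[1,5,6] = [5,6] − [1,6] + [1,5].
The 13×11 boundary matrix has rank 7 and Smith normal form diag(1,1,1,1,1,1,1).

∂_3: C_3 → C_2 sends each 3-simplex σ to the alternating sum Σ_i (−1)^i (σ with its i-th vertex removed). For instance
  ∂[1,5,6,7] = [5,6,7] − [1,6,7] + [1,5,7] − [1,5,6],
  ∂[1,3,5,7] = [3,5,7] − [1,5,7] + [1,3,7] − [1,3,5].
This gives a 11×5 integer matrix of rank 4; reducing to Smith normal form yields diagonal entries (1,1,1,1).

Computing H_k = (kernel of ∂_k) / (image of ∂_{k+1}):

  H_0: rank C_0 − rank ∂_1 = 8 − 6 = 2, and the invariant factors of ∂_1 are all 1, so H_0 = Z^2.
  H_1: rank ker ∂_1 − rank ∂_2 = (13 − 6) − 7 = 0, and the invariant factors of ∂_2 are all 1, so H_1 = 0.
  H_2: rank ker ∂_2 − rank ∂_3 = (11 − 7) − 4 = 0, and the invariant factors of ∂_3 are all 1, so H_2 = 0.
  H_3: rank ker ∂_3 − rank ∂_4 = (5 − 4) − 0 = 1, and there is no ∂_4, so H_3 = Z.

H_0 = Z^2,  H_1 = 0,  H_2 = 0,  H_3 = Z.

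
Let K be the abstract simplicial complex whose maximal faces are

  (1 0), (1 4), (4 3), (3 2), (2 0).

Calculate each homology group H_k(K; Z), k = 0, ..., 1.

Fix the vertex order 0 < 1 < 2 < 3 < 4 and write every simplex with vertices in increasing order. Then dim K = 1 and the simplices of K are:

  0-simplices (5): [0], [1], [2], [3], [4]
  1-simplices (5): [0,1], [0,2], [1,4], [2,3], [3,4]

Hence C_0 ≅ Z^5, C_1 ≅ Z^5.

∂_1: C_1 → C_0 sends each edge [p,q] (with p < q) to q − p. For instance
  ∂[2,3] = [3] − [2].
The 5×5 boundary matrix has rank 4 and Smith normal form diag(1,1,1,1).

Reading off H_k = ker ∂_k / im ∂_{k+1}:

  H_0: rank C_0 − rank ∂_1 = 5 − 4 = 1, and the invariant factors of ∂_1 are all 1, so H_0 = Z.
  H_1: rank ker ∂_1 − rank ∂_2 = (5 − 4) − 0 = 1, and there is no ∂_2, so H_1 = Z.

H_0 ≅ Z,  H_1 ≅ Z.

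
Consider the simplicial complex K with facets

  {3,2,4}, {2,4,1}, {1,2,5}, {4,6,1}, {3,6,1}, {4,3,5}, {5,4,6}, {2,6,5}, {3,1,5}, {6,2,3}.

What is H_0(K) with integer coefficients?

H_0 ≅ Z.

K has 6 vertices, 15 edges, 10 triangles.
rank ∂_0 = 0, rank ∂_1 = 5 ⇒ b_0 = 6 − 0 − 5 = 1; all invariant factors of ∂_1 are 1 so no torsion. So H_0 = Z.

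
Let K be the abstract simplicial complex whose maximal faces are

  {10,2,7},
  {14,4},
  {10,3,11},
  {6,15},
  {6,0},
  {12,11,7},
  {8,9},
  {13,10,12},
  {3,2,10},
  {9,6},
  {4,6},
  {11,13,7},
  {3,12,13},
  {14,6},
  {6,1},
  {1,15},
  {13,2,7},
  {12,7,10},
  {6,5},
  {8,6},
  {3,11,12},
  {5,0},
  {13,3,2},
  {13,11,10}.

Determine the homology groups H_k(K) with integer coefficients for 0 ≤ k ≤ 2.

Order the vertices as 0 < 1 < 2 < 3 < 4 < 5 < 6 < 7 < 8 < 9 < 10 < 11 < 12 < 13 < 14 < 15. Listing each simplex with vertices in this order, K has dimension 2 with simplices:

  0-simplices (16): [0], [1], [2], [3], [4], [5], [6], [7], [8], [9], [10], [11], [12], [13], [14], [15]
  1-simplices (30): (30 of them)
  2-simplices (12): [2,3,10], [2,3,13], [2,7,10], [2,7,13], [3,10,11], [3,11,12], [3,12,13], [7,10,12], [7,11,12], [7,11,13], [10,11,13], [10,12,13]

so the chain groups are C_0 ≅ Z^16, C_1 ≅ Z^30, C_2 ≅ Z^12.

Boundary ∂_1: C_1 → C_0 sends each edge [p,q] (with p < q) to q − p. For instance
  ∂[2,7] = [7] − [2].
The resulting 16×30 matrix has rank 14, and its Smith normal form has invariant factors (1,1,1,1,1,1,1,1,1,1,1,1,1,1).

The boundary map ∂_2: C_2 → C_1 maps a triangle to the signed sum of its edges. For instance
  ∂[7,11,13] = [11,13] − [7,13] + [7,11],
  ∂[2,7,10] = [7,10] − [2,10] + [2,7].
As a 30×12 matrix over Z this has rank 12, with invariant factors (1,1,1,1,1,1,1,1,1,1,1,2).

Reading off H_k = ker ∂_k / im ∂_{k+1}:

  H_0: rank C_0 − rank ∂_1 = 16 − 14 = 2, and the invariant factors of ∂_1 are all 1, so H_0 = Z^2.
  H_1: rank ker ∂_1 − rank ∂_2 = (30 − 14) − 12 = 4, and ∂_2 has invariant factor 2 > 1, so H_1 = Z^4 ⊕ Z/2Z.
  H_2: rank ker ∂_2 − rank ∂_3 = (12 − 12) − 0 = 0, and there is no ∂_3, so H_2 = 0.

(K is a triangulation of the disjoint union of the real projective plane RP^2 and a wedge of 4 circles.)

H_0 ≅ Z^2,  H_1 ≅ Z^4 ⊕ Z/2Z,  H_2 = 0.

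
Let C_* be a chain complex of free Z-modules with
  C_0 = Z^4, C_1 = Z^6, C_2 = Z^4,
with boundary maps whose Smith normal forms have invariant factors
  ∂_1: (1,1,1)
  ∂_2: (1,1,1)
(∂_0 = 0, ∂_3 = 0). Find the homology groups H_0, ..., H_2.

H_0 = Z,  H_1 = 0,  H_2 = Z.

H_0: b_0 = 4 − 0 − 3 = 1; torsion from ∂_1 factors > 1: none. So H_0 = Z.
H_1: b_1 = 6 − 3 − 3 = 0; torsion from ∂_2 factors > 1: none. So H_1 = 0.
H_2: b_2 = 4 − 3 − 0 = 1; torsion from ∂_3 factors > 1: none. So H_2 = Z.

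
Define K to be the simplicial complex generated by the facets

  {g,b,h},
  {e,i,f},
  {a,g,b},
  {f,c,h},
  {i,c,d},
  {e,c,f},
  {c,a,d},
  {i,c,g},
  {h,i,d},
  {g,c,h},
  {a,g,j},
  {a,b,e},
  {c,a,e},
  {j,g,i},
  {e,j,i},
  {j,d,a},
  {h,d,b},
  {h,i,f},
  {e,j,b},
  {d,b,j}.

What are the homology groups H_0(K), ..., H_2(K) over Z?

H_0 = Z,  H_1 = Z ⊕ Z_2,  H_2 = 0.

Take the total order a < b < c < d < e < f < g < h < i < j on the vertex set. Then K (dimension 2) consists of the simplices:

  0-simplices (10): a, b, c, d, e, f, g, h, i, j
  1-simplices (30): ab, ac, ad, ae, ag, aj, bd, be, bg, bh, bj, cd, ce, cf, cg, ch, ci, dh, di, dj, ef, ei, ej, fh, fi, gh, gi, gj, hi, ij
  2-simplices (20): abe, abg, acd, ace, adj, agj, bdh, bdj, bej, bgh, cdi, cef, cfh, cgh, cgi, dhi, efi, eij, fhi, gij

giving chain groups C_0 ≅ Z^10, C_1 ≅ Z^30, C_2 ≅ Z^20.

The boundary map ∂_1: C_1 → C_0 is given by ∂[p,q] = [q] − [p]. For instance
  ∂fh = h − f.
As a 10×30 matrix over Z this has rank 9, with invariant factors (1,1,1,1,1,1,1,1,1).

Boundary ∂_2: C_2 → C_1 maps a triangle to the signed sum of its edges. For instance
  ∂gij = ij − gj + gi,
  ∂adj = dj − aj + ad.
The 30×20 boundary matrix has rank 20 and Smith normal form diag(1,1,1,1,1,1,1,1,1,1,1,1,1,1,1,1,1,1,1,2).

Now H_k = ker ∂_k / im ∂_{k+1}, so:

  H_0: rank C_0 − rank ∂_1 = 10 − 9 = 1, and the invariant factors of ∂_1 are all 1, so H_0 ≅ Z.
  H_1: rank ker ∂_1 − rank ∂_2 = (30 − 9) − 20 = 1, and ∂_2 has invariant factor 2 > 1, so H_1 ≅ Z ⊕ Z_2.
  H_2: rank ker ∂_2 − rank ∂_3 = (20 − 20) − 0 = 0, and there is no ∂_3, so H_2 ≅ 0.

As a check, the Euler characteristic is 10 − 30 + 20 = 0, which agrees with 1 − 1 + 0 = 0.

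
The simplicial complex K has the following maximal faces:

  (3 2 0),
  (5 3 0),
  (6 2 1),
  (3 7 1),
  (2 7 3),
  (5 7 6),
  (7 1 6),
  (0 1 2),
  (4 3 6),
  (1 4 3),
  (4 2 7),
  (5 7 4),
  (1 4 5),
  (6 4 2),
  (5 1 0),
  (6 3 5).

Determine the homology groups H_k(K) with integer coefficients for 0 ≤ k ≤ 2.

H_0 ≅ Z,  H_1 ≅ Z^2,  H_2 ≅ Z.

We work with the vertex ordering 0 < 1 < 2 < 3 < 4 < 5 < 6 < 7. The simplices of K, each written with vertices in increasing order, are:

  0-simplices (8): [0], [1], [2], [3], [4], [5], [6], [7]
  1-simplices (24): (24 of them)
  2-simplices (16): [0,1,2], [0,1,5], [0,2,3], [0,3,5], [1,2,6], [1,3,4], [1,3,7], [1,4,5], [1,6,7], [2,3,7], [2,4,6], [2,4,7], [3,4,6], [3,5,6], [4,5,7], [5,6,7]

giving chain groups C_0 ≅ Z^8, C_1 ≅ Z^24, C_2 ≅ Z^16.

Boundary ∂_1: C_1 → C_0 is given by ∂[p,q] = [q] − [p].
This gives a 8×24 integer matrix of rank 7; reducing to Smith normal form yields diagonal entries (1,1,1,1,1,1,1).

The boundary map ∂_2: C_2 → C_1 sends each 2-simplex [p,q,r] to [q,r] − [p,r] + [p,q]. For instance
  ∂[1,3,7] = [3,7] − [1,7] + [1,3],
  ∂[4,5,7] = [5,7] − [4,7] + [4,5].
The 24×16 boundary matrix has rank 15 and Smith normal form diag(1,1,1,1,1,1,1,1,1,1,1,1,1,1,1).

Computing H_k = (kernel of ∂_k) / (image of ∂_{k+1}):

  H_0: rank C_0 − rank ∂_1 = 8 − 7 = 1, and the invariant factors of ∂_1 are all 1, so H_0 ≅ Z.
  H_1: rank ker ∂_1 − rank ∂_2 = (24 − 7) − 15 = 2, and the invariant factors of ∂_2 are all 1, so H_1 ≅ Z^2.
  H_2: rank ker ∂_2 − rank ∂_3 = (16 − 15) − 0 = 1, and there is no ∂_3, so H_2 ≅ Z.

(K is a triangulation of the torus T^2.)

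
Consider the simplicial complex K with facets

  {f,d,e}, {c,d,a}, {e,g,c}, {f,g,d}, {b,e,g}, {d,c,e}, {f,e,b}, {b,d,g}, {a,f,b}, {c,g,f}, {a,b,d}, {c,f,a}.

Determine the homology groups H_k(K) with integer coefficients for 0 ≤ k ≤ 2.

We work with the vertex ordering a < b < c < d < e < f < g. The simplices of K, each written with vertices in increasing order, are:

  0-simplices (7): a, b, c, d, e, f, g
  1-simplices (18): ab, ac, ad, af, bd, be, bf, bg, cd, ce, cf, cg, de, df, dg, ef, eg, fg
  2-simplices (12): abd, abf, acd, acf, bdg, bef, beg, cde, ceg, cfg, def, dfg

so the chain groups are C_0 ≅ Z^7, C_1 ≅ Z^18, C_2 ≅ Z^12.

The boundary map ∂_1: C_1 → C_0 sends each edge [p,q] (with p < q) to q − p.
This gives a 7×18 integer matrix of rank 6; reducing to Smith normal form yields diagonal entries (1,1,1,1,1,1).

The boundary map ∂_2: C_2 → C_1 maps a triangle to the signed sum of its edges. For instance
  ∂acd = cd − ad + ac,
  ∂cde = de − ce + cd.
As a 18×12 matrix over Z this has rank 12, with invariant factors (1,1,1,1,1,1,1,1,1,1,1,2).

From H_k ≅ ker(∂_k) / im(∂_{k+1}) we obtain:

  H_0: rank C_0 − rank ∂_1 = 7 − 6 = 1, and the invariant factors of ∂_1 are all 1, so H_0 ≅ Z.
  H_1: rank ker ∂_1 − rank ∂_2 = (18 − 6) − 12 = 0, and ∂_2 has invariant factor 2 > 1, so H_1 ≅ Z_2.
  H_2: rank ker ∂_2 − rank ∂_3 = (12 − 12) − 0 = 0, and there is no ∂_3, so H_2 ≅ 0.

H_0 ≅ Z,  H_1 ≅ Z_2,  H_2 = 0.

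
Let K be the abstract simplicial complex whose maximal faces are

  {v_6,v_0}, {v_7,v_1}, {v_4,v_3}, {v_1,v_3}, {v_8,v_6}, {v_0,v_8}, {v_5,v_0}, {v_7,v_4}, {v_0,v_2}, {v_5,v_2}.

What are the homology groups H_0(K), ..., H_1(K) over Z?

Take the total order v_0 < v_1 < v_2 < v_3 < v_4 < v_5 < v_6 < v_7 < v_8 on the vertex set. Then K (dimension 1) consists of the simplices:

  0-simplices (9): [v_0], [v_1], [v_2], [v_3], [v_4], [v_5], [v_6], [v_7], [v_8]
  1-simplices (10): [v_0,v_2], [v_0,v_5], [v_0,v_6], [v_0,v_8], [v_1,v_3], [v_1,v_7], [v_2,v_5], [v_3,v_4], [v_4,v_7], [v_6,v_8]

so the chain groups are C_0 ≅ Z^9, C_1 ≅ Z^10.

The boundary map ∂_1: C_1 → C_0 maps an edge to its endpoints' difference, ∂[p,q] = q − p.
This gives a 9×10 integer matrix of rank 7; reducing to Smith normal form yields diagonal entries (1,1,1,1,1,1,1).

Reading off H_k = ker ∂_k / im ∂_{k+1}:

  H_0: rank C_0 − rank ∂_1 = 9 − 7 = 2, and the invariant factors of ∂_1 are all 1, so H_0 = Z^2.
  H_1: rank ker ∂_1 − rank ∂_2 = (10 − 7) − 0 = 3, and there is no ∂_2, so H_1 = Z^3.

As a check, the Euler characteristic is 9 − 10 = -1, which agrees with 2 − 3 = -1.
(K is a triangulation of the disjoint union of the circle S^1 and a wedge of 2 circles.)

H_0 = Z^2,  H_1 = Z^3.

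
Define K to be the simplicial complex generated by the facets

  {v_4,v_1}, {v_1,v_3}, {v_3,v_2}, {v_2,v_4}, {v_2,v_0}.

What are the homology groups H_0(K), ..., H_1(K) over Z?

H_0 = Z,  H_1 = Z.

K has 5 vertices, 5 edges.
rank ∂_0 = 0, rank ∂_1 = 4 ⇒ b_0 = 5 − 0 − 4 = 1; all invariant factors of ∂_1 are 1 so no torsion. So H_0 ≅ Z.
rank ∂_1 = 4, rank ∂_2 = 0 ⇒ b_1 = 5 − 4 − 0 = 1. So H_1 ≅ Z.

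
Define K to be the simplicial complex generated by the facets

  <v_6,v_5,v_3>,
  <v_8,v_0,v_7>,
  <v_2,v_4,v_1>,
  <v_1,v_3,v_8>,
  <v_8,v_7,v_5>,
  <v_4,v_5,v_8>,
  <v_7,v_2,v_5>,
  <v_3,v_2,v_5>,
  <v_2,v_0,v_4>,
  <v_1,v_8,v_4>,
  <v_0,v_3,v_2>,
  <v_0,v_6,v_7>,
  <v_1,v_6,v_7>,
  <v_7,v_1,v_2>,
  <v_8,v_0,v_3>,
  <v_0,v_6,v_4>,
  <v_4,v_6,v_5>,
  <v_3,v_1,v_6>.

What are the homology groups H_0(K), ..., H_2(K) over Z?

H_0 ≅ Z,  H_1 ≅ Z^2,  H_2 ≅ Z.

We work with the vertex ordering v_0 < v_1 < v_2 < v_3 < v_4 < v_5 < v_6 < v_7 < v_8. The simplices of K, each written with vertices in increasing order, are:

  0-simplices (9): [v_0], [v_1], [v_2], [v_3], [v_4], [v_5], [v_6], [v_7], [v_8]
  1-simplices (27): (27 of them)
  2-simplices (18): (18 of them)

giving chain groups C_0 ≅ Z^9, C_1 ≅ Z^27, C_2 ≅ Z^18.

∂_1: C_1 → C_0 maps an edge to its endpoints' difference, ∂[p,q] = q − p.
This gives a 9×27 integer matrix of rank 8; reducing to Smith normal form yields diagonal entries (1,1,1,1,1,1,1,1).

∂_2: C_2 → C_1 acts by ∂[p,q,r] = [q,r] − [p,r] + [p,q]. For instance
  ∂[v_1,v_6,v_7] = [v_6,v_7] − [v_1,v_7] + [v_1,v_6],
  ∂[v_0,v_2,v_3] = [v_2,v_3] − [v_0,v_3] + [v_0,v_2].
This gives a 27×18 integer matrix of rank 17; reducing to Smith normal form yields diagonal entries (1,1,1,1,1,1,1,1,1,1,1,1,1,1,1,1,1).

Now H_k = ker ∂_k / im ∂_{k+1}, so:

  H_0: rank C_0 − rank ∂_1 = 9 − 8 = 1, and the invariant factors of ∂_1 are all 1, so H_0 = Z.
  H_1: rank ker ∂_1 − rank ∂_2 = (27 − 8) − 17 = 2, and the invariant factors of ∂_2 are all 1, so H_1 = Z^2.
  H_2: rank ker ∂_2 − rank ∂_3 = (18 − 17) − 0 = 1, and there is no ∂_3, so H_2 = Z.

As a check, the Euler characteristic is 9 − 27 + 18 = 0, which agrees with 1 − 2 + 1 = 0.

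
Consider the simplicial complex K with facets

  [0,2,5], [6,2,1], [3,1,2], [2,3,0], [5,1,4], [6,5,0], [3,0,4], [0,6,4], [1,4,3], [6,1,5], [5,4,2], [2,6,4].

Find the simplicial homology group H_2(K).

Take the total order 0 < 1 < 2 < 3 < 4 < 5 < 6 on the vertex set. Then K (dimension 2) consists of the simplices:

  0-simplices (7): [0], [1], [2], [3], [4], [5], [6]
  1-simplices (18): [0,2], [0,3], [0,4], [0,5], [0,6], [1,2], [1,3], [1,4], [1,5], [1,6], [2,3], [2,4], [2,5], [2,6], [3,4], [4,5], [4,6], [5,6]
  2-simplices (12): [0,2,3], [0,2,5], [0,3,4], [0,4,6], [0,5,6], [1,2,3], [1,2,6], [1,3,4], [1,4,5], [1,5,6], [2,4,5], [2,4,6]

so the chain groups are C_0 ≅ Z^7, C_1 ≅ Z^18, C_2 ≅ Z^12.

∂_1: C_1 → C_0 sends each edge [p,q] (with p < q) to q − p. For instance
  ∂[2,3] = [3] − [2].
This gives a 7×18 integer matrix of rank 6; reducing to Smith normal form yields diagonal entries (1,1,1,1,1,1).

The boundary map ∂_2: C_2 → C_1 maps a triangle to the signed sum of its edges. For instance
  ∂[2,4,5] = [4,5] − [2,5] + [2,4],
  ∂[2,4,6] = [4,6] − [2,6] + [2,4].
This gives a 18×12 integer matrix of rank 12; reducing to Smith normal form yields diagonal entries (1,1,1,1,1,1,1,1,1,1,1,2).

From H_k ≅ ker(∂_k) / im(∂_{k+1}) we obtain:

  H_2: rank ker ∂_2 − rank ∂_3 = (12 − 12) − 0 = 0, and there is no ∂_3, so H_2 ≅ 0.

(K is a triangulation of the real projective plane RP^2.)

H_2 ≅ 0.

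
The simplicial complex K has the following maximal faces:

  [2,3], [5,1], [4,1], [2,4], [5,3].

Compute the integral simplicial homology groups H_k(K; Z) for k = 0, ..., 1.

H_0 = Z,  H_1 = Z.

Order the vertices as 1 < 2 < 3 < 4 < 5. Listing each simplex with vertices in this order, K has dimension 1 with simplices:

  0-simplices (5): [1], [2], [3], [4], [5]
  1-simplices (5): [1,4], [1,5], [2,3], [2,4], [3,5]

so the chain groups are C_0 ≅ Z^5, C_1 ≅ Z^5.

∂_1: C_1 → C_0 is given by ∂[p,q] = [q] − [p]. For instance
  ∂[1,4] = [4] − [1].
This gives a 5×5 integer matrix of rank 4; reducing to Smith normal form yields diagonal entries (1,1,1,1).

Reading off H_k = ker ∂_k / im ∂_{k+1}:

  H_0: rank C_0 − rank ∂_1 = 5 − 4 = 1, and the invariant factors of ∂_1 are all 1, so H_0 ≅ Z.
  H_1: rank ker ∂_1 − rank ∂_2 = (5 − 4) − 0 = 1, and there is no ∂_2, so H_1 ≅ Z.

As a check, the Euler characteristic is 5 − 5 = 0, which agrees with 1 − 1 = 0.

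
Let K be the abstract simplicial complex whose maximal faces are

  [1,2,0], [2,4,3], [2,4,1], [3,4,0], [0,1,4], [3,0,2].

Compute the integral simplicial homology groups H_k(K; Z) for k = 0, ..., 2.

H_0 = Z,  H_1 = 0,  H_2 = Z.

Take the total order 0 < 1 < 2 < 3 < 4 on the vertex set. Then K (dimension 2) consists of the simplices:

  0-simplices (5): [0], [1], [2], [3], [4]
  1-simplices (9): [0,1], [0,2], [0,3], [0,4], [1,2], [1,4], [2,3], [2,4], [3,4]
  2-simplices (6): [0,1,2], [0,1,4], [0,2,3], [0,3,4], [1,2,4], [2,3,4]

so the chain groups are C_0 ≅ Z^5, C_1 ≅ Z^9, C_2 ≅ Z^6.

Boundary ∂_1: C_1 → C_0 is given by ∂[p,q] = [q] − [p].
This gives a 5×9 integer matrix of rank 4; reducing to Smith normal form yields diagonal entries (1,1,1,1).

The boundary map ∂_2: C_2 → C_1 acts by ∂[p,q,r] = [q,r] − [p,r] + [p,q]. For instance
  ∂[1,2,4] = [2,4] − [1,4] + [1,2],
  ∂[0,2,3] = [2,3] − [0,3] + [0,2].
As a 9×6 matrix over Z this has rank 5, with invariant factors (1,1,1,1,1).

Computing H_k = (kernel of ∂_k) / (image of ∂_{k+1}):

  H_0: rank C_0 − rank ∂_1 = 5 − 4 = 1, and the invariant factors of ∂_1 are all 1, so H_0 = Z.
  H_1: rank ker ∂_1 − rank ∂_2 = (9 − 4) − 5 = 0, and the invariant factors of ∂_2 are all 1, so H_1 = 0.
  H_2: rank ker ∂_2 − rank ∂_3 = (6 − 5) − 0 = 1, and there is no ∂_3, so H_2 = Z.

As a check, the Euler characteristic is 5 − 9 + 6 = 2, which agrees with 1 − 0 + 1 = 2.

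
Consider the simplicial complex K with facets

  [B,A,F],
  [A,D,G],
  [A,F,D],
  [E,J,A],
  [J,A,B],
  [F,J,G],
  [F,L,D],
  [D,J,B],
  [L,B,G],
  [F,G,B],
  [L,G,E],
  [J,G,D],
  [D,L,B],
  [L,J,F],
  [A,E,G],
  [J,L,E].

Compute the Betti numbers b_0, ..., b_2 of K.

Order the vertices as A < B < D < E < F < G < J < L. Listing each simplex with vertices in this order, K has dimension 2 with simplices:

  0-simplices (8): A, B, D, E, F, G, J, L
  1-simplices (24): AB, AD, AE, AF, AG, AJ, BD, BF, BG, BJ, BL, DF, DG, DJ, DL, EG, EJ, EL, FG, FJ, FL, GJ, GL, JL
  2-simplices (16): ABF, ABJ, ADF, ADG, AEG, AEJ, BDJ, BDL, BFG, BGL, DFL, DGJ, EGL, EJL, FGJ, FJL

so the chain groups are C_0 ≅ Z^8, C_1 ≅ Z^24, C_2 ≅ Z^16.

The boundary map ∂_1: C_1 → C_0 sends each edge [p,q] (with p < q) to q − p. For instance
  ∂FJ = J − F.
The 8×24 boundary matrix has rank 7 and Smith normal form diag(1,1,1,1,1,1,1).

∂_2: C_2 → C_1 sends each 2-simplex [p,q,r] to [q,r] − [p,r] + [p,q]. For instance
  ∂ADF = DF − AF + AD,
  ∂EJL = JL − EL + EJ.
As a 24×16 matrix over Z this has rank 15, with invariant factors (1,1,1,1,1,1,1,1,1,1,1,1,1,1,1).

Reading off H_k = ker ∂_k / im ∂_{k+1}:

  H_0: rank C_0 − rank ∂_1 = 8 − 7 = 1, and the invariant factors of ∂_1 are all 1, so H_0 ≅ Z.
  H_1: rank ker ∂_1 − rank ∂_2 = (24 − 7) − 15 = 2, and the invariant factors of ∂_2 are all 1, so H_1 ≅ Z^2.
  H_2: rank ker ∂_2 − rank ∂_3 = (16 − 15) − 0 = 1, and there is no ∂_3, so H_2 ≅ Z.

As a check, the Euler characteristic is 8 − 24 + 16 = 0, which agrees with 1 − 2 + 1 = 0.

Hence the Betti numbers are b_0 = 1, b_1 = 2, b_2 = 1.

b_0 = 1, b_1 = 2, b_2 = 1.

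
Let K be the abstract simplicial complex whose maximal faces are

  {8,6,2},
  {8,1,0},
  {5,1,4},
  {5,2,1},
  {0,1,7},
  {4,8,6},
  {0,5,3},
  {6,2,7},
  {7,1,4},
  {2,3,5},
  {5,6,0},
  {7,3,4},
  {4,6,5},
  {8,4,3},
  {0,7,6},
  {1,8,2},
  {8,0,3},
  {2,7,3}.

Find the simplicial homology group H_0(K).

We work with the vertex ordering 0 < 1 < 2 < 3 < 4 < 5 < 6 < 7 < 8. The simplices of K, each written with vertices in increasing order, are:

  0-simplices (9): [0], [1], [2], [3], [4], [5], [6], [7], [8]
  1-simplices (27): (27 of them)
  2-simplices (18): [0,1,7], [0,1,8], [0,3,5], [0,3,8], [0,5,6], [0,6,7], [1,2,5], [1,2,8], [1,4,5], [1,4,7], [2,3,5], [2,3,7], [2,6,7], [2,6,8], [3,4,7], [3,4,8], [4,5,6], [4,6,8]

giving chain groups C_0 ≅ Z^9, C_1 ≅ Z^27, C_2 ≅ Z^18.

∂_1: C_1 → C_0 is given by ∂[p,q] = [q] − [p]. For instance
  ∂[0,6] = [6] − [0].
As a 9×27 matrix over Z this has rank 8, with invariant factors (1,1,1,1,1,1,1,1).

The boundary map ∂_2: C_2 → C_1 acts by ∂[p,q,r] = [q,r] − [p,r] + [p,q]. For instance
  ∂[4,6,8] = [6,8] − [4,8] + [4,6],
  ∂[0,6,7] = [6,7] − [0,7] + [0,6].
As a 27×18 matrix over Z this has rank 17, with invariant factors (1,1,1,1,1,1,1,1,1,1,1,1,1,1,1,1,1).

Reading off H_k = ker ∂_k / im ∂_{k+1}:

  H_0: rank C_0 − rank ∂_1 = 9 − 8 = 1, and the invariant factors of ∂_1 are all 1, so H_0 = Z.

H_0 ≅ Z.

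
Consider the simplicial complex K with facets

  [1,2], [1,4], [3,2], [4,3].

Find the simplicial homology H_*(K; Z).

Order the vertices as 1 < 2 < 3 < 4. Listing each simplex with vertices in this order, K has dimension 1 with simplices:

  0-simplices (4): [1], [2], [3], [4]
  1-simplices (4): [1,2], [1,4], [2,3], [3,4]

so the chain groups are C_0 ≅ Z^4, C_1 ≅ Z^4.

Boundary ∂_1: C_1 → C_0 maps an edge to its endpoints' difference, ∂[p,q] = q − p. For instance
  ∂[3,4] = [4] − [3].
As a 4×4 matrix over Z this has rank 3, with invariant factors (1,1,1).

Computing H_k = (kernel of ∂_k) / (image of ∂_{k+1}):

  H_0: rank C_0 − rank ∂_1 = 4 − 3 = 1, and the invariant factors of ∂_1 are all 1, so H_0 ≅ Z.
  H_1: rank ker ∂_1 − rank ∂_2 = (4 − 3) − 0 = 1, and there is no ∂_2, so H_1 ≅ Z.

As a check, the Euler characteristic is 4 − 4 = 0, which agrees with 1 − 1 = 0.

H_0 ≅ Z,  H_1 ≅ Z.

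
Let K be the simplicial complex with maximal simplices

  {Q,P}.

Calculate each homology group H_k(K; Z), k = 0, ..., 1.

H_0 = Z,  H_1 = 0.

Take the total order P < Q on the vertex set. Then K (dimension 1) consists of the simplices:

  0-simplices (2): P, Q
  1-simplices (1): PQ

giving chain groups C_0 ≅ Z^2, C_1 ≅ Z^1.

∂_1: C_1 → C_0 is given by ∂[p,q] = [q] − [p]. For instance
  ∂PQ = Q − P.
This gives a 2×1 integer matrix of rank 1; reducing to Smith normal form yields diagonal entries (1).

Reading off H_k = ker ∂_k / im ∂_{k+1}:

  H_0: rank C_0 − rank ∂_1 = 2 − 1 = 1, and the invariant factors of ∂_1 are all 1, so H_0 = Z.
  H_1: rank ker ∂_1 − rank ∂_2 = (1 − 1) − 0 = 0, and there is no ∂_2, so H_1 = 0.

(K is a triangulation of the 1-simplex.)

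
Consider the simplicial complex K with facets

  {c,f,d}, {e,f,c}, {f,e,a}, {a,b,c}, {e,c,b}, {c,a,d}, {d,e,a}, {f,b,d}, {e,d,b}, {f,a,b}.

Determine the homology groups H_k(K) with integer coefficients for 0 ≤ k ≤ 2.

H_0 ≅ Z,  H_1 ≅ Z/2Z,  H_2 = 0.

Take the total order a < b < c < d < e < f on the vertex set. Then K (dimension 2) consists of the simplices:

  0-simplices (6): a, b, c, d, e, f
  1-simplices (15): ab, ac, ad, ae, af, bc, bd, be, bf, cd, ce, cf, de, df, ef
  2-simplices (10): abc, abf, acd, ade, aef, bce, bde, bdf, cdf, cef

Hence C_0 ≅ Z^6, C_1 ≅ Z^15, C_2 ≅ Z^10.

The boundary map ∂_1: C_1 → C_0 maps an edge to its endpoints' difference, ∂[p,q] = q − p. For instance
  ∂ad = d − a.
As a 6×15 matrix over Z this has rank 5, with invariant factors (1,1,1,1,1).

Boundary ∂_2: C_2 → C_1 acts by ∂[p,q,r] = [q,r] − [p,r] + [p,q]. For instance
  ∂bde = de − be + bd,
  ∂ade = de − ae + ad.
As a 15×10 matrix over Z this has rank 10, with invariant factors (1,1,1,1,1,1,1,1,1,2).

Reading off H_k = ker ∂_k / im ∂_{k+1}:

  H_0: rank C_0 − rank ∂_1 = 6 − 5 = 1, and the invariant factors of ∂_1 are all 1, so H_0 ≅ Z.
  H_1: rank ker ∂_1 − rank ∂_2 = (15 − 5) − 10 = 0, and ∂_2 has invariant factor 2 > 1, so H_1 ≅ Z/2Z.
  H_2: rank ker ∂_2 − rank ∂_3 = (10 − 10) − 0 = 0, and there is no ∂_3, so H_2 ≅ 0.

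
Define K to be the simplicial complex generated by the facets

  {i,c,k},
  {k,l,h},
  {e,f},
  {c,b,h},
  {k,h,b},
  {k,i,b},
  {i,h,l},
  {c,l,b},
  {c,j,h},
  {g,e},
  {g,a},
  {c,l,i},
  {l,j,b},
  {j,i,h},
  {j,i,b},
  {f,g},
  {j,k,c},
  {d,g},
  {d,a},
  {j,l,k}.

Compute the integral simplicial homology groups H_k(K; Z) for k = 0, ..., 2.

Take the total order a < b < c < d < e < f < g < h < i < j < k < l on the vertex set. Then K (dimension 2) consists of the simplices:

  0-simplices (12): a, b, c, d, e, f, g, h, i, j, k, l
  1-simplices (27): ad, ag, bc, bh, bi, bj, bk, bl, ch, ci, cj, ck, cl, dg, ef, eg, fg, hi, hj, hk, hl, ij, ik, il, jk, jl, kl
  2-simplices (14): bch, bcl, bhk, bij, bik, bjl, chj, cik, cil, cjk, hij, hil, hkl, jkl

so the chain groups are C_0 ≅ Z^12, C_1 ≅ Z^27, C_2 ≅ Z^14.

The boundary map ∂_1: C_1 → C_0 is given by ∂[p,q] = [q] − [p]. For instance
  ∂il = l − i.
This gives a 12×27 integer matrix of rank 10; reducing to Smith normal form yields diagonal entries (1,1,1,1,1,1,1,1,1,1).

Boundary ∂_2: C_2 → C_1 sends each 2-simplex [p,q,r] to [q,r] − [p,r] + [p,q]. For instance
  ∂bij = ij − bj + bi,
  ∂bcl = cl − bl + bc.
The resulting 27×14 matrix has rank 13, and its Smith normal form has invariant factors (1,1,1,1,1,1,1,1,1,1,1,1,1).

Now H_k = ker ∂_k / im ∂_{k+1}, so:

  H_0: rank C_0 − rank ∂_1 = 12 − 10 = 2, and the invariant factors of ∂_1 are all 1, so H_0 = Z^2.
  H_1: rank ker ∂_1 − rank ∂_2 = (27 − 10) − 13 = 4, and the invariant factors of ∂_2 are all 1, so H_1 = Z^4.
  H_2: rank ker ∂_2 − rank ∂_3 = (14 − 13) − 0 = 1, and there is no ∂_3, so H_2 = Z.

(K is a triangulation of the disjoint union of a wedge of 2 circles and the torus T^2.)

H_0 ≅ Z^2,  H_1 ≅ Z^4,  H_2 ≅ Z.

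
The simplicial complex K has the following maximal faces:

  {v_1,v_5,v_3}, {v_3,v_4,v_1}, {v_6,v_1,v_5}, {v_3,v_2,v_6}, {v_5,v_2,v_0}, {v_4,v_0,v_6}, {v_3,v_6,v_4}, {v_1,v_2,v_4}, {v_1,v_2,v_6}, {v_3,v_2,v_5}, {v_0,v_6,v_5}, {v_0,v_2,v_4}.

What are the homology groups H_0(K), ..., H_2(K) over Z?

We work with the vertex ordering v_0 < v_1 < v_2 < v_3 < v_4 < v_5 < v_6. The simplices of K, each written with vertices in increasing order, are:

  0-simplices (7): [v_0], [v_1], [v_2], [v_3], [v_4], [v_5], [v_6]
  1-simplices (18): (18 of them)
  2-simplices (12): (12 of them)

so the chain groups are C_0 ≅ Z^7, C_1 ≅ Z^18, C_2 ≅ Z^12.

Boundary ∂_1: C_1 → C_0 is given by ∂[p,q] = [q] − [p]. For instance
  ∂[v_5,v_6] = [v_6] − [v_5].
The 7×18 boundary matrix has rank 6 and Smith normal form diag(1,1,1,1,1,1).

The boundary map ∂_2: C_2 → C_1 acts by ∂[p,q,r] = [q,r] − [p,r] + [p,q]. For instance
  ∂[v_3,v_4,v_6] = [v_4,v_6] − [v_3,v_6] + [v_3,v_4],
  ∂[v_0,v_5,v_6] = [v_5,v_6] − [v_0,v_6] + [v_0,v_5].
This gives a 18×12 integer matrix of rank 12; reducing to Smith normal form yields diagonal entries (1,1,1,1,1,1,1,1,1,1,1,2).

From H_k ≅ ker(∂_k) / im(∂_{k+1}) we obtain:

  H_0: rank C_0 − rank ∂_1 = 7 − 6 = 1, and the invariant factors of ∂_1 are all 1, so H_0 ≅ Z.
  H_1: rank ker ∂_1 − rank ∂_2 = (18 − 6) − 12 = 0, and ∂_2 has invariant factor 2 > 1, so H_1 ≅ Z/2Z.
  H_2: rank ker ∂_2 − rank ∂_3 = (12 − 12) − 0 = 0, and there is no ∂_3, so H_2 ≅ 0.

H_0 ≅ Z,  H_1 ≅ Z/2Z,  H_2 = 0.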